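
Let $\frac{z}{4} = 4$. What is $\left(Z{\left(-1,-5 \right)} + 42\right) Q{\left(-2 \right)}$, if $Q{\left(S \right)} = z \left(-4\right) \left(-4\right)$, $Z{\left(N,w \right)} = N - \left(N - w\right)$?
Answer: $9472$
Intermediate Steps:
$z = 16$ ($z = 4 \cdot 4 = 16$)
$Z{\left(N,w \right)} = w$
$Q{\left(S \right)} = 256$ ($Q{\left(S \right)} = 16 \left(-4\right) \left(-4\right) = \left(-64\right) \left(-4\right) = 256$)
$\left(Z{\left(-1,-5 \right)} + 42\right) Q{\left(-2 \right)} = \left(-5 + 42\right) 256 = 37 \cdot 256 = 9472$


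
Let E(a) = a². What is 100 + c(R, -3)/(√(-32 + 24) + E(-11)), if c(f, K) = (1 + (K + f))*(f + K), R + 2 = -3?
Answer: 1471676/14649 - 112*I*√2/14649 ≈ 100.46 - 0.010812*I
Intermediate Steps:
R = -5 (R = -2 - 3 = -5)
c(f, K) = (K + f)*(1 + K + f) (c(f, K) = (1 + K + f)*(K + f) = (K + f)*(1 + K + f))
100 + c(R, -3)/(√(-32 + 24) + E(-11)) = 100 + (-3 - 5 + (-3)² + (-5)² + 2*(-3)*(-5))/(√(-32 + 24) + (-11)²) = 100 + (-3 - 5 + 9 + 25 + 30)/(√(-8) + 121) = 100 + 56/(2*I*√2 + 121) = 100 + 56/(121 + 2*I*√2)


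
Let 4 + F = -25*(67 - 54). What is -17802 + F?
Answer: -18131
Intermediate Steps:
F = -329 (F = -4 - 25*(67 - 54) = -4 - 25*13 = -4 - 325 = -329)
-17802 + F = -17802 - 329 = -18131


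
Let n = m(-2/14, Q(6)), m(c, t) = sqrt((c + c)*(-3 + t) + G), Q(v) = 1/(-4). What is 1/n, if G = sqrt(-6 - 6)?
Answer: sqrt(14)/sqrt(13 + 28*I*sqrt(3)) ≈ 0.41894 - 0.32143*I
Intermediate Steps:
Q(v) = -1/4
G = 2*I*sqrt(3) (G = sqrt(-12) = 2*I*sqrt(3) ≈ 3.4641*I)
m(c, t) = sqrt(2*I*sqrt(3) + 2*c*(-3 + t)) (m(c, t) = sqrt((c + c)*(-3 + t) + 2*I*sqrt(3)) = sqrt((2*c)*(-3 + t) + 2*I*sqrt(3)) = sqrt(2*c*(-3 + t) + 2*I*sqrt(3)) = sqrt(2*I*sqrt(3) + 2*c*(-3 + t)))
n = sqrt(13/14 + 2*I*sqrt(3)) (n = sqrt(-(-12)/14 + 2*I*sqrt(3) + 2*(-2/14)*(-1/4)) = sqrt(-(-12)/14 + 2*I*sqrt(3) + 2*(-2*1/14)*(-1/4)) = sqrt(-6*(-1/7) + 2*I*sqrt(3) + 2*(-1/7)*(-1/4)) = sqrt(6/7 + 2*I*sqrt(3) + 1/14) = sqrt(13/14 + 2*I*sqrt(3)) ≈ 1.5025 + 1.1528*I)
1/n = 1/(sqrt(182 + 392*I*sqrt(3))/14) = 14/sqrt(182 + 392*I*sqrt(3))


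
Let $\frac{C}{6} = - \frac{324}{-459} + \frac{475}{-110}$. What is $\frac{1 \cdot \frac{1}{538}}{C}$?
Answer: $- \frac{187}{2180514} \approx -8.576 \cdot 10^{-5}$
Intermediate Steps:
$C = - \frac{4053}{187}$ ($C = 6 \left(- \frac{324}{-459} + \frac{475}{-110}\right) = 6 \left(\left(-324\right) \left(- \frac{1}{459}\right) + 475 \left(- \frac{1}{110}\right)\right) = 6 \left(\frac{12}{17} - \frac{95}{22}\right) = 6 \left(- \frac{1351}{374}\right) = - \frac{4053}{187} \approx -21.674$)
$\frac{1 \cdot \frac{1}{538}}{C} = \frac{1 \cdot \frac{1}{538}}{- \frac{4053}{187}} = 1 \cdot \frac{1}{538} \left(- \frac{187}{4053}\right) = \frac{1}{538} \left(- \frac{187}{4053}\right) = - \frac{187}{2180514}$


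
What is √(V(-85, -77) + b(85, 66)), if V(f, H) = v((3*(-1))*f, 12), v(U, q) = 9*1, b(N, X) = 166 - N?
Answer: 3*√10 ≈ 9.4868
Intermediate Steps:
v(U, q) = 9
V(f, H) = 9
√(V(-85, -77) + b(85, 66)) = √(9 + (166 - 1*85)) = √(9 + (166 - 85)) = √(9 + 81) = √90 = 3*√10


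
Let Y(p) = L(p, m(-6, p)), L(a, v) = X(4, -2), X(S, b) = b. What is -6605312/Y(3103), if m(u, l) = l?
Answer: 3302656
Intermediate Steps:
L(a, v) = -2
Y(p) = -2
-6605312/Y(3103) = -6605312/(-2) = -6605312*(-½) = 3302656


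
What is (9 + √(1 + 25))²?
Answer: (9 + √26)² ≈ 198.78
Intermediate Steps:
(9 + √(1 + 25))² = (9 + √26)²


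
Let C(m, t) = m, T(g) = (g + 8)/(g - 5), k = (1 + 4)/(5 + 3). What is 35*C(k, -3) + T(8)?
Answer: 653/24 ≈ 27.208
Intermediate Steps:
k = 5/8 ≈ 0.62500
T(g) = (8 + g)/(-5 + g)
35*C(k, -3) + T(8) = 35*(5/8) + (8 + 8)/(-5 + 8) = 175/8 + 16/3 = 653/24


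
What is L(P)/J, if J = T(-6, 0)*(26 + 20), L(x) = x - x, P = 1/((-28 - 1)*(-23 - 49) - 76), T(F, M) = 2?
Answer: 0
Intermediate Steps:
P = 1/2012 (P = 1/(-29*(-72) - 76) = 1/(2088 - 76) = 1/2012 ≈ 0.00049702)
L(x) = 0
J = 92 (J = 2*(26 + 20) = 2*46 = 92)
L(P)/J = 0/92 = 0*(1/92) = 0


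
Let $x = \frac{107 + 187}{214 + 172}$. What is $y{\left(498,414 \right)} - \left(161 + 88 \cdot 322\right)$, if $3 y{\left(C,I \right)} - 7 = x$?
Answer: $- \frac{16498265}{579} \approx -28494.0$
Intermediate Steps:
$x = \frac{147}{193}$ ($x = \frac{294}{386} = 294 \cdot \frac{1}{386} = \frac{147}{193} \approx 0.76166$)
$y{\left(C,I \right)} = \frac{1498}{579}$ ($y{\left(C,I \right)} = \frac{7}{3} + \frac{1}{3} \cdot \frac{147}{193} = \frac{7}{3} + \frac{49}{193} = \frac{1498}{579}$)
$y{\left(498,414 \right)} - \left(161 + 88 \cdot 322\right) = \frac{1498}{579} - \left(161 + 88 \cdot 322\right) = \frac{1498}{579} - \left(161 + 28336\right) = \frac{1498}{579} - 28497 = - \frac{16498265}{579}$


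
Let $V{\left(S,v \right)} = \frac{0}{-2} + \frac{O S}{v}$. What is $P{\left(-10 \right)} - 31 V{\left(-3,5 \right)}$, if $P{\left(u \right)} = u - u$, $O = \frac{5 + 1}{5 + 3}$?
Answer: $\frac{279}{20} \approx 13.95$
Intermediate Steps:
$O = \frac{3}{4}$ ($O = \frac{6}{8} = 6 \cdot \frac{1}{8} = \frac{3}{4} \approx 0.75$)
$P{\left(u \right)} = 0$
$V{\left(S,v \right)} = \frac{3 S}{4 v}$ ($V{\left(S,v \right)} = \frac{0}{-2} + \frac{\frac{3}{4} S}{v} = 0 \left(- \frac{1}{2}\right) + \frac{3 S}{4 v} = 0 + \frac{3 S}{4 v} = \frac{3 S}{4 v}$)
$P{\left(-10 \right)} - 31 V{\left(-3,5 \right)} = 0 - 31 \cdot \frac{3}{4} \left(-3\right) \frac{1}{5} = 0 - - \frac{279}{20} = 0 + \frac{279}{20} = \frac{279}{20}$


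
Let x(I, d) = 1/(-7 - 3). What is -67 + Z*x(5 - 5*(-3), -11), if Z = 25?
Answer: -139/2 ≈ -69.500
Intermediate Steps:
x(I, d) = -1/10 (x(I, d) = 1/(-10) = -1/10)
-67 + Z*x(5 - 5*(-3), -11) = -67 + 25*(-1/10) = -67 - 5/2 = -139/2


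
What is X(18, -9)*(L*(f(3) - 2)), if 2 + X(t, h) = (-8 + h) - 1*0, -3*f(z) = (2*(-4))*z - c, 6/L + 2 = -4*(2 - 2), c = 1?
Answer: 361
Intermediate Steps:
L = -3 (L = 6/(-2 - 4*(2 - 2)) = 6/(-2 - 4*0) = 6/(-2 + 0) = 6/(-2) = 6*(-½) = -3)
f(z) = ⅓ + 8*z/3 (f(z) = -((2*(-4))*z - 1*1)/3 = -(-8*z - 1)/3 = -(-1 - 8*z)/3 = ⅓ + 8*z/3)
X(t, h) = -10 + h (X(t, h) = -2 + ((-8 + h) - 1*0) = -2 + ((-8 + h) + 0) = -2 + (-8 + h) = -10 + h)
X(18, -9)*(L*(f(3) - 2)) = (-10 - 9)*(-3*((⅓ + (8/3)*3) - 2)) = -(-57)*((⅓ + 8) - 2) = -(-57)*(25/3 - 2) = -(-57)*19/3 = -19*(-19) = 361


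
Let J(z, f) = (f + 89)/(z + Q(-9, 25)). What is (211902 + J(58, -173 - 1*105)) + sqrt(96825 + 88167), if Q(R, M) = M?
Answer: 17587677/83 + 4*sqrt(11562) ≈ 2.1233e+5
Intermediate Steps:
J(z, f) = (89 + f)/(25 + z) (J(z, f) = (f + 89)/(z + 25) = (89 + f)/(25 + z))
(211902 + J(58, -173 - 1*105)) + sqrt(96825 + 88167) = (211902 + (89 + (-173 - 1*105))/(25 + 58)) + sqrt(96825 + 88167) = (211902 + (89 + (-173 - 105))/83) + sqrt(184992) = (211902 + (89 - 278)/83) + 4*sqrt(11562) = (211902 + (1/83)*(-189)) + 4*sqrt(11562) = (211902 - 189/83) + 4*sqrt(11562) = 17587677/83 + 4*sqrt(11562)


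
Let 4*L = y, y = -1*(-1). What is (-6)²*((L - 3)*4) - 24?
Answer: -420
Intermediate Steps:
y = 1
L = ¼ (L = (¼)*1 = ¼ ≈ 0.25000)
(-6)²*((L - 3)*4) - 24 = (-6)²*((¼ - 3)*4) - 24 = 36*(-11/4*4) - 24 = 36*(-11) - 24 = -396 - 24 = -420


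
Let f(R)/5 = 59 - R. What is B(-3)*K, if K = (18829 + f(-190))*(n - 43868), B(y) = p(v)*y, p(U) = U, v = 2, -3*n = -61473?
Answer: 2815619388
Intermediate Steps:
n = 20491 (n = -⅓*(-61473) = 20491)
f(R) = 295 - 5*R (f(R) = 5*(59 - R) = 295 - 5*R)
B(y) = 2*y
K = -469269898 (K = (18829 + (295 - 5*(-190)))*(20491 - 43868) = (18829 + (295 + 950))*(-23377) = (18829 + 1245)*(-23377) = 20074*(-23377) = -469269898)
B(-3)*K = (2*(-3))*(-469269898) = -6*(-469269898) = 2815619388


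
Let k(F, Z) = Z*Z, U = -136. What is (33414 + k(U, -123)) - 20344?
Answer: 28199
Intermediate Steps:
k(F, Z) = Z²
(33414 + k(U, -123)) - 20344 = (33414 + (-123)²) - 20344 = (33414 + 15129) - 20344 = 48543 - 20344 = 28199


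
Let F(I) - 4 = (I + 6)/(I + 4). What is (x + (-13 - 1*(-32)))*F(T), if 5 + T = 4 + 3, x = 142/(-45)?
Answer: 11408/135 ≈ 84.504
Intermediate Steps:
x = -142/45 (x = 142*(-1/45) = -142/45 ≈ -3.1556)
T = 2 (T = -5 + (4 + 3) = -5 + 7 = 2)
F(I) = 4 + (6 + I)/(4 + I) (F(I) = 4 + (I + 6)/(I + 4) = 4 + (6 + I)/(4 + I))
(x + (-13 - 1*(-32)))*F(T) = (-142/45 + (-13 - 1*(-32)))*((22 + 5*2)/(4 + 2)) = (-142/45 + (-13 + 32))*((22 + 10)/6) = (-142/45 + 19)*((1/6)*32) = (713/45)*(16/3) = 11408/135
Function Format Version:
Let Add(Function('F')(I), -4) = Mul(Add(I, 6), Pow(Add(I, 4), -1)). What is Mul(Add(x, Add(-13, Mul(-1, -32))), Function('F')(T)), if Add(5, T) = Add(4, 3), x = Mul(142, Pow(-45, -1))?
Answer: Rational(11408, 135) ≈ 84.504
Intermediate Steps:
x = Rational(-142, 45) (x = Mul(142, Rational(-1, 45)) = Rational(-142, 45) ≈ -3.1556)
T = 2 (T = Add(-5, Add(4, 3)) = Add(-5, 7) = 2)
Function('F')(I) = Add(4, Mul(Pow(Add(4, I), -1), Add(6, I))) (Function('F')(I) = Add(4, Mul(Add(I, 6), Pow(Add(I, 4), -1))) = Add(4, Mul(Add(6, I), Pow(Add(4, I), -1))) = Add(4, Mul(Pow(Add(4, I), -1), Add(6, I))))
Mul(Add(x, Add(-13, Mul(-1, -32))), Function('F')(T)) = Mul(Add(Rational(-142, 45), Add(-13, Mul(-1, -32))), Mul(Pow(Add(4, 2), -1), Add(22, Mul(5, 2)))) = Mul(Add(Rational(-142, 45), Add(-13, 32)), Mul(Pow(6, -1), Add(22, 10))) = Mul(Add(Rational(-142, 45), 19), Mul(Rational(1, 6), 32)) = Mul(Rational(713, 45), Rational(16, 3)) = Rational(11408, 135)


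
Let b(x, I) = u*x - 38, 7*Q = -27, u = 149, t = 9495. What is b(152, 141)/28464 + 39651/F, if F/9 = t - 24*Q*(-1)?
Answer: 1182971321/936707544 ≈ 1.2629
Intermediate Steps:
Q = -27/7 (Q = (⅐)*(-27) = -27/7 ≈ -3.8571)
b(x, I) = -38 + 149*x (b(x, I) = 149*x - 38 = -38 + 149*x)
F = 592353/7 (F = 9*(9495 - 24*(-27/7)*(-1)) = 9*(9495 - (-648)*(-1)/7) = 9*(9495 - 1*648/7) = 9*(9495 - 648/7) = 9*(65817/7) = 592353/7 ≈ 84622.)
b(152, 141)/28464 + 39651/F = (-38 + 149*152)/28464 + 39651/(592353/7) = (-38 + 22648)*(1/28464) + 39651*(7/592353) = 22610*(1/28464) + 92519/197451 = 11305/14232 + 92519/197451 = 1182971321/936707544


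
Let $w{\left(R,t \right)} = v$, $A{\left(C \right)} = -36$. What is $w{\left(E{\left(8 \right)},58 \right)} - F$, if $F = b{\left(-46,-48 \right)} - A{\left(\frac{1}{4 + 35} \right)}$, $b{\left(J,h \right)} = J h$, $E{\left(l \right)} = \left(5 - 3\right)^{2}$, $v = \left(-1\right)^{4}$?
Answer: $-2243$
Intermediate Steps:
$v = 1$
$E{\left(l \right)} = 4$ ($E{\left(l \right)} = 2^{2} = 4$)
$w{\left(R,t \right)} = 1$
$F = 2244$ ($F = \left(-46\right) \left(-48\right) - -36 = 2208 + 36 = 2244$)
$w{\left(E{\left(8 \right)},58 \right)} - F = 1 - 2244 = -2243$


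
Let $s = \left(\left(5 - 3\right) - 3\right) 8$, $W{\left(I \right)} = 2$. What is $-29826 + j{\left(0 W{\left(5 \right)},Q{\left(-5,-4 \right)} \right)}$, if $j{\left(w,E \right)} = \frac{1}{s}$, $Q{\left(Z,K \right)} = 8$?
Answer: $- \frac{238609}{8} \approx -29826.0$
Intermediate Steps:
$s = -8$ ($s = \left(2 - 3\right) 8 = \left(-1\right) 8 = -8$)
$j{\left(w,E \right)} = - \frac{1}{8}$ ($j{\left(w,E \right)} = \frac{1}{-8} = - \frac{1}{8}$)
$-29826 + j{\left(0 W{\left(5 \right)},Q{\left(-5,-4 \right)} \right)} = -29826 - \frac{1}{8} = - \frac{238609}{8}$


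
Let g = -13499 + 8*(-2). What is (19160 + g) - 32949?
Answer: -27304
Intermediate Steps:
g = -13515 (g = -13499 - 16 = -13515)
(19160 + g) - 32949 = (19160 - 13515) - 32949 = 5645 - 32949 = -27304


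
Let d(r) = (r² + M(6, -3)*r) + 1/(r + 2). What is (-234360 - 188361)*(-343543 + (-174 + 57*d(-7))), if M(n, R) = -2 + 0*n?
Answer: 718916109327/5 ≈ 1.4378e+11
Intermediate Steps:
M(n, R) = -2 (M(n, R) = -2 + 0 = -2)
d(r) = r² + 1/(2 + r) - 2*r (d(r) = (r² - 2*r) + 1/(r + 2) = (r² - 2*r) + 1/(2 + r) = r² + 1/(2 + r) - 2*r)
(-234360 - 188361)*(-343543 + (-174 + 57*d(-7))) = (-234360 - 188361)*(-343543 + (-174 + 57*((1 + (-7)³ - 4*(-7))/(2 - 7)))) = -422721*(-343543 + (-174 + 57*((1 - 343 + 28)/(-5)))) = -422721*(-343543 + (-174 + 57*(-⅕*(-314)))) = -422721*(-343543 + (-174 + 57*(314/5))) = -422721*(-343543 + (-174 + 17898/5)) = -422721*(-343543 + 17028/5) = -422721*(-1700687/5) = 718916109327/5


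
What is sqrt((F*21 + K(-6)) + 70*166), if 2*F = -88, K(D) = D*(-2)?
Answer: 2*sqrt(2677) ≈ 103.48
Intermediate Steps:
K(D) = -2*D
F = -44 (F = (1/2)*(-88) = -44)
sqrt((F*21 + K(-6)) + 70*166) = sqrt((-44*21 - 2*(-6)) + 70*166) = sqrt((-924 + 12) + 11620) = sqrt(-912 + 11620) = sqrt(10708) = 2*sqrt(2677)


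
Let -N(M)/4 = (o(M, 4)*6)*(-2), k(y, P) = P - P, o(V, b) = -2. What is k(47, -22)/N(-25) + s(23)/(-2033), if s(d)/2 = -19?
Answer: 2/107 ≈ 0.018692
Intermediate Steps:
s(d) = -38 (s(d) = 2*(-19) = -38)
k(y, P) = 0
N(M) = -96 (N(M) = -4*(-2*6)*(-2) = -(-48)*(-2) = -4*24 = -96)
k(47, -22)/N(-25) + s(23)/(-2033) = 0/(-96) - 38/(-2033) = 0*(-1/96) - 38*(-1/2033) = 0 + 2/107 = 2/107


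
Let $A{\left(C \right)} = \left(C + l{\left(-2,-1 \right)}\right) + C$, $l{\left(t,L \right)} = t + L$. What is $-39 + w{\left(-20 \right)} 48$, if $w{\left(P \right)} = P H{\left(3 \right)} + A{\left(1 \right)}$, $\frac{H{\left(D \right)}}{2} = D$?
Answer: $-5847$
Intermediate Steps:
$H{\left(D \right)} = 2 D$
$l{\left(t,L \right)} = L + t$
$A{\left(C \right)} = -3 + 2 C$ ($A{\left(C \right)} = \left(C - 3\right) + C = \left(-3 + C\right) + C = -3 + 2 C$)
$w{\left(P \right)} = -1 + 6 P$ ($w{\left(P \right)} = P 2 \cdot 3 + \left(-3 + 2 \cdot 1\right) = P 6 + \left(-3 + 2\right) = 6 P - 1 = -1 + 6 P$)
$-39 + w{\left(-20 \right)} 48 = -39 + \left(-1 + 6 \left(-20\right)\right) 48 = -39 + \left(-1 - 120\right) 48 = -39 - 5808 = -5847$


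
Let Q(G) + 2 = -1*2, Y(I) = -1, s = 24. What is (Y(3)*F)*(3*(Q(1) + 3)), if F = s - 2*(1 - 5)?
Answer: 96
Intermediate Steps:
Q(G) = -4 (Q(G) = -2 - 1*2 = -2 - 2 = -4)
F = 32 (F = 24 - 2*(1 - 5) = 24 - 2*(-4) = 24 + 8 = 32)
(Y(3)*F)*(3*(Q(1) + 3)) = (-1*32)*(3*(-4 + 3)) = -96*(-1) = -32*(-3) = 96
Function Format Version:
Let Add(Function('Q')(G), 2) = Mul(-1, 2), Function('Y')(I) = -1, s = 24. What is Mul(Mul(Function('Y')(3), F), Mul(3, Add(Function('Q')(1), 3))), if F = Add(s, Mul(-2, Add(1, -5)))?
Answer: 96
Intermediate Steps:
Function('Q')(G) = -4 (Function('Q')(G) = Add(-2, Mul(-1, 2)) = Add(-2, -2) = -4)
F = 32 (F = Add(24, Mul(-2, Add(1, -5))) = Add(24, Mul(-2, -4)) = Add(24, 8) = 32)
Mul(Mul(Function('Y')(3), F), Mul(3, Add(Function('Q')(1), 3))) = Mul(Mul(-1, 32), Mul(3, Add(-4, 3))) = Mul(-32, Mul(3, -1)) = Mul(-32, -3) = 96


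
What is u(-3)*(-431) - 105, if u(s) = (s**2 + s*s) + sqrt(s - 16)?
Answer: -7863 - 431*I*sqrt(19) ≈ -7863.0 - 1878.7*I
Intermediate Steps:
u(s) = sqrt(-16 + s) + 2*s**2 (u(s) = (s**2 + s**2) + sqrt(-16 + s) = 2*s**2 + sqrt(-16 + s) = sqrt(-16 + s) + 2*s**2)
u(-3)*(-431) - 105 = (sqrt(-16 - 3) + 2*(-3)**2)*(-431) - 105 = (sqrt(-19) + 2*9)*(-431) - 105 = (I*sqrt(19) + 18)*(-431) - 105 = (18 + I*sqrt(19))*(-431) - 105 = (-7758 - 431*I*sqrt(19)) - 105 = -7863 - 431*I*sqrt(19)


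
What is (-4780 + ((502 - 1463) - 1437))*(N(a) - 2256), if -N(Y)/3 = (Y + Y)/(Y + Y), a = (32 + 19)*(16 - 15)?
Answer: 16215102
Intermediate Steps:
a = 51 (a = 51*1 = 51)
N(Y) = -3 (N(Y) = -3*(Y + Y)/(Y + Y) = -3*2*Y/(2*Y) = -3*2*Y*1/(2*Y) = -3*1 = -3)
(-4780 + ((502 - 1463) - 1437))*(N(a) - 2256) = (-4780 + ((502 - 1463) - 1437))*(-3 - 2256) = (-4780 + (-961 - 1437))*(-2259) = (-4780 - 2398)*(-2259) = -7178*(-2259) = 16215102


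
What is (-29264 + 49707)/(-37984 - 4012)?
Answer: -20443/41996 ≈ -0.48678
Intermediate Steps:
(-29264 + 49707)/(-37984 - 4012) = 20443/(-41996) = 20443*(-1/41996) = -20443/41996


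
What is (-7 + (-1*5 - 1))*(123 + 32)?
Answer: -2015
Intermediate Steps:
(-7 + (-1*5 - 1))*(123 + 32) = (-7 + (-5 - 1))*155 = (-7 - 6)*155 = -13*155 = -2015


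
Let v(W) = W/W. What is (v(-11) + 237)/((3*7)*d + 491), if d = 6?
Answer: 238/617 ≈ 0.38574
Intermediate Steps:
v(W) = 1
(v(-11) + 237)/((3*7)*d + 491) = (1 + 237)/((3*7)*6 + 491) = 238/(21*6 + 491) = 238/(126 + 491) = 238/617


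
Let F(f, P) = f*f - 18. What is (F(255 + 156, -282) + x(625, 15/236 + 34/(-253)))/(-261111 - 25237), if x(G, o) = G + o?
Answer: -10122173595/17097266384 ≈ -0.59203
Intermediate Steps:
F(f, P) = -18 + f² (F(f, P) = f² - 18 = -18 + f²)
(F(255 + 156, -282) + x(625, 15/236 + 34/(-253)))/(-261111 - 25237) = ((-18 + (255 + 156)²) + (625 + (15/236 + 34/(-253))))/(-261111 - 25237) = ((-18 + 411²) + (625 + (15*(1/236) + 34*(-1/253))))/(-286348) = ((-18 + 168921) + (625 + (15/236 - 34/253)))*(-1/286348) = (168903 + (625 - 4229/59708))*(-1/286348) = (168903 + 37313271/59708)*(-1/286348) = (10122173595/59708)*(-1/286348) = -10122173595/17097266384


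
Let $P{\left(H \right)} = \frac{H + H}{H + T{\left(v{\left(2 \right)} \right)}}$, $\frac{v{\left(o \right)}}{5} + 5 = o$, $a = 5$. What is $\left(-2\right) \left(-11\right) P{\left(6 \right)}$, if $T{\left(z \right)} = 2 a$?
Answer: $\frac{33}{2} \approx 16.5$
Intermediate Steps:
$v{\left(o \right)} = -25 + 5 o$
$T{\left(z \right)} = 10$ ($T{\left(z \right)} = 2 \cdot 5 = 10$)
$P{\left(H \right)} = \frac{2 H}{10 + H}$ ($P{\left(H \right)} = \frac{H + H}{H + 10} = \frac{2 H}{10 + H}$)
$\left(-2\right) \left(-11\right) P{\left(6 \right)} = \left(-2\right) \left(-11\right) 2 \cdot 6 \frac{1}{10 + 6} = 22 \cdot 2 \cdot 6 \cdot \frac{1}{16} = 22 \cdot \frac{3}{4} = \frac{33}{2}$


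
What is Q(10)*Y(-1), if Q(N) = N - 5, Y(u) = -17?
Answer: -85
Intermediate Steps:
Q(N) = -5 + N
Q(10)*Y(-1) = (-5 + 10)*(-17) = 5*(-17) = -85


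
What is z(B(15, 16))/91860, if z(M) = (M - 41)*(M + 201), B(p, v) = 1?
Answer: -404/4593 ≈ -0.087960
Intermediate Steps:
z(M) = (-41 + M)*(201 + M)
z(B(15, 16))/91860 = (-8241 + 1² + 160*1)/91860 = (-8241 + 1 + 160)*(1/91860) = -8080*1/91860 = -404/4593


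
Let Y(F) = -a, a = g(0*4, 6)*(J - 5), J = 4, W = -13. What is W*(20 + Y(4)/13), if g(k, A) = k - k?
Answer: -260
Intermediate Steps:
g(k, A) = 0
a = 0 (a = 0*(4 - 5) = 0*(-1) = 0)
Y(F) = 0 (Y(F) = -1*0 = 0)
W*(20 + Y(4)/13) = -13*(20 + 0/13) = -13*(20 + 0*(1/13)) = -13*(20 + 0) = -13*20 = -260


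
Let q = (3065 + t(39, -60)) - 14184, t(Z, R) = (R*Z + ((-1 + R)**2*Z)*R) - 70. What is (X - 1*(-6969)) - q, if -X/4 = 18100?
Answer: 8655238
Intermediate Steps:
X = -72400 (X = -4*18100 = -72400)
t(Z, R) = -70 + R*Z + R*Z*(-1 + R)**2 (t(Z, R) = (R*Z + (Z*(-1 + R)**2)*R) - 70 = (R*Z + R*Z*(-1 + R)**2) - 70 = -70 + R*Z + R*Z*(-1 + R)**2)
q = -8720669 (q = (3065 + (-70 - 60*39 - 60*39*(-1 - 60)**2)) - 14184 = (3065 + (-70 - 2340 - 60*39*(-61)**2)) - 14184 = (3065 + (-70 - 2340 - 60*39*3721)) - 14184 = (3065 + (-70 - 2340 - 8707140)) - 14184 = (3065 - 8709550) - 14184 = -8706485 - 14184 = -8720669)
(X - 1*(-6969)) - q = (-72400 - 1*(-6969)) - 1*(-8720669) = (-72400 + 6969) + 8720669 = -65431 + 8720669 = 8655238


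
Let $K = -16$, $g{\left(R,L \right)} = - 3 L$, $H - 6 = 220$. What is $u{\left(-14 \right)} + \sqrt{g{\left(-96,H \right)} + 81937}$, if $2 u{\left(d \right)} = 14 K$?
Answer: $-112 + \sqrt{81259} \approx 173.06$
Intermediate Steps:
$H = 226$ ($H = 6 + 220 = 226$)
$u{\left(d \right)} = -112$ ($u{\left(d \right)} = \frac{14 \left(-16\right)}{2} = \frac{1}{2} \left(-224\right) = -112$)
$u{\left(-14 \right)} + \sqrt{g{\left(-96,H \right)} + 81937} = -112 + \sqrt{\left(-3\right) 226 + 81937} = -112 + \sqrt{-678 + 81937} = -112 + \sqrt{81259}$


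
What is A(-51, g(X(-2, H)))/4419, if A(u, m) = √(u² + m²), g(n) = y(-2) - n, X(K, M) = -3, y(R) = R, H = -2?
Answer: √2602/4419 ≈ 0.011543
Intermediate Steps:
g(n) = -2 - n
A(u, m) = √(m² + u²)
A(-51, g(X(-2, H)))/4419 = √((-2 - 1*(-3))² + (-51)²)/4419 = √((-2 + 3)² + 2601)*(1/4419) = √(1² + 2601)*(1/4419) = √(1 + 2601)*(1/4419) = √2602*(1/4419) = √2602/4419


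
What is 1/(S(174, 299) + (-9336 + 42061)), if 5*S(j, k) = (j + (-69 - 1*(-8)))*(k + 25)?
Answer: 5/200237 ≈ 2.4970e-5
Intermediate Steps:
S(j, k) = (-61 + j)*(25 + k)/5 (S(j, k) = ((j + (-69 - 1*(-8)))*(k + 25))/5 = ((j + (-69 + 8))*(25 + k))/5 = ((j - 61)*(25 + k))/5 = ((-61 + j)*(25 + k))/5 = (-61 + j)*(25 + k)/5)
1/(S(174, 299) + (-9336 + 42061)) = 1/((-305 + 5*174 - 61/5*299 + (1/5)*174*299) + (-9336 + 42061)) = 1/((-305 + 870 - 18239/5 + 52026/5) + 32725) = 1/(36612/5 + 32725) = 1/(200237/5) = 5/200237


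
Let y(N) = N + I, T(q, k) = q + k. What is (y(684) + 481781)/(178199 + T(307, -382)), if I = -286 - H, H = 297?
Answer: 240941/89062 ≈ 2.7053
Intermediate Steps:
I = -583 (I = -286 - 1*297 = -286 - 297 = -583)
T(q, k) = k + q
y(N) = -583 + N (y(N) = N - 583 = -583 + N)
(y(684) + 481781)/(178199 + T(307, -382)) = ((-583 + 684) + 481781)/(178199 + (-382 + 307)) = (101 + 481781)/(178199 - 75) = 481882/178124 = 481882*(1/178124) = 240941/89062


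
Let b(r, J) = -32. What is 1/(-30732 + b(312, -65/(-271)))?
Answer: -1/30764 ≈ -3.2506e-5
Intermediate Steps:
1/(-30732 + b(312, -65/(-271))) = 1/(-30732 - 32) = 1/(-30764) = -1/30764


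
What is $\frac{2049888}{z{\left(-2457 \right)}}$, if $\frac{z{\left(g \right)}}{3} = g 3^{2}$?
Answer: $- \frac{683296}{22113} \approx -30.9$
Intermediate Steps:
$z{\left(g \right)} = 27 g$ ($z{\left(g \right)} = 3 g 3^{2} = 3 g 9 = 3 \cdot 9 g = 27 g$)
$\frac{2049888}{z{\left(-2457 \right)}} = \frac{2049888}{27 \left(-2457\right)} = \frac{2049888}{-66339} = 2049888 \left(- \frac{1}{66339}\right) = - \frac{683296}{22113}$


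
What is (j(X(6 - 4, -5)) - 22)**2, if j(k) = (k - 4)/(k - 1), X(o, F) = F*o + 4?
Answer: 20736/49 ≈ 423.18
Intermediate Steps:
X(o, F) = 4 + F*o
j(k) = (-4 + k)/(-1 + k)
(j(X(6 - 4, -5)) - 22)**2 = ((-4 + (4 - 5*(6 - 4)))/(-1 + (4 - 5*(6 - 4))) - 22)**2 = ((-4 + (4 - 5*2))/(-1 + (4 - 5*2)) - 22)**2 = ((-4 + (4 - 10))/(-1 + (4 - 10)) - 22)**2 = ((-4 - 6)/(-1 - 6) - 22)**2 = (-10/(-7) - 22)**2 = (-1/7*(-10) - 22)**2 = (10/7 - 22)**2 = (-144/7)**2 = 20736/49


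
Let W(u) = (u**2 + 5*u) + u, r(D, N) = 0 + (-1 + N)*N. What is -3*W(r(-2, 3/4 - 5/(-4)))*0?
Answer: 0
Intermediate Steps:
r(D, N) = N*(-1 + N) (r(D, N) = 0 + N*(-1 + N) = N*(-1 + N))
W(u) = u**2 + 6*u
-3*W(r(-2, 3/4 - 5/(-4)))*0 = -3*(3/4 - 5/(-4))*(-1 + (3/4 - 5/(-4)))*(6 + (3/4 - 5/(-4))*(-1 + (3/4 - 5/(-4))))*0 = -3*(3*(1/4) - 5*(-1/4))*(-1 + (3*(1/4) - 5*(-1/4)))*(6 + (3*(1/4) - 5*(-1/4))*(-1 + (3*(1/4) - 5*(-1/4))))*0 = -3*(3/4 + 5/4)*(-1 + (3/4 + 5/4))*(6 + (3/4 + 5/4)*(-1 + (3/4 + 5/4)))*0 = -3*2*(-1 + 2)*(6 + 2*(-1 + 2))*0 = -3*2*1*(6 + 2*1)*0 = -6*(6 + 2)*0 = -6*8*0 = -3*16*0 = -48*0 = 0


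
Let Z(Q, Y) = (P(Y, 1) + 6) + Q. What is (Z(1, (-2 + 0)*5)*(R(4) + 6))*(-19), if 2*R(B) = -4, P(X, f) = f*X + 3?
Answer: 0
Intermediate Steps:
P(X, f) = 3 + X*f (P(X, f) = X*f + 3 = 3 + X*f)
Z(Q, Y) = 9 + Q + Y (Z(Q, Y) = ((3 + Y*1) + 6) + Q = ((3 + Y) + 6) + Q = (9 + Y) + Q = 9 + Q + Y)
R(B) = -2 (R(B) = (½)*(-4) = -2)
(Z(1, (-2 + 0)*5)*(R(4) + 6))*(-19) = ((9 + 1 + (-2 + 0)*5)*(-2 + 6))*(-19) = ((9 + 1 - 2*5)*4)*(-19) = ((9 + 1 - 10)*4)*(-19) = (0*4)*(-19) = 0*(-19) = 0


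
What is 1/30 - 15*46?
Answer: -20699/30 ≈ -689.97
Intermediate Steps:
1/30 - 15*46 = 1/30 - 690 = -20699/30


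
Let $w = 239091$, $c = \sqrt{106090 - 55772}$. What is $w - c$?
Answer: $239091 - \sqrt{50318} \approx 2.3887 \cdot 10^{5}$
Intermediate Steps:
$c = \sqrt{50318} \approx 224.32$
$w - c = 239091 - \sqrt{50318}$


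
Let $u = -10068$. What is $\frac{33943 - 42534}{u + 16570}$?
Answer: $- \frac{8591}{6502} \approx -1.3213$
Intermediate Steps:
$\frac{33943 - 42534}{u + 16570} = \frac{33943 - 42534}{-10068 + 16570} = - \frac{8591}{6502}$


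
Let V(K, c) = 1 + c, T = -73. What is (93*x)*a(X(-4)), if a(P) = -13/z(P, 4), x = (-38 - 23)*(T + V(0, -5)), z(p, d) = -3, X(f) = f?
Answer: 1892891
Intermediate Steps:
x = 4697 (x = (-38 - 23)*(-73 + (1 - 5)) = -61*(-73 - 4) = -61*(-77) = 4697)
a(P) = 13/3 (a(P) = -13/(-3) = -13*(-1/3) = 13/3)
(93*x)*a(X(-4)) = (93*4697)*(13/3) = 436821*(13/3) = 1892891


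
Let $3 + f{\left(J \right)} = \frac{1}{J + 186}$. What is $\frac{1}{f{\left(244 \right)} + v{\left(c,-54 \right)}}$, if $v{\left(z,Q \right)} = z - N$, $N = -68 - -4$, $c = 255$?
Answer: $\frac{430}{135881} \approx 0.0031645$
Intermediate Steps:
$N = -64$ ($N = -68 + 4 = -64$)
$v{\left(z,Q \right)} = 64 + z$ ($v{\left(z,Q \right)} = z - -64 = z + 64 = 64 + z$)
$f{\left(J \right)} = -3 + \frac{1}{186 + J}$ ($f{\left(J \right)} = -3 + \frac{1}{J + 186} = -3 + \frac{1}{186 + J}$)
$\frac{1}{f{\left(244 \right)} + v{\left(c,-54 \right)}} = \frac{1}{\frac{-557 - 732}{186 + 244} + \left(64 + 255\right)} = \frac{1}{\frac{-557 - 732}{430} + 319} = \frac{1}{\frac{1}{430} \left(-1289\right) + 319} = \frac{1}{- \frac{1289}{430} + 319} = \frac{1}{\frac{135881}{430}} = \frac{430}{135881}$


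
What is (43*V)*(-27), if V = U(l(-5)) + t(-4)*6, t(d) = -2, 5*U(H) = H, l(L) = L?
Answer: 15093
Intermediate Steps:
U(H) = H/5
V = -13 (V = (⅕)*(-5) - 2*6 = -1 - 12 = -13)
(43*V)*(-27) = (43*(-13))*(-27) = -559*(-27) = 15093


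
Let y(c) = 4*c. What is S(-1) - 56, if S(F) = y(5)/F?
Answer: -76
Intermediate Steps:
S(F) = 20/F (S(F) = (4*5)/F = 20/F)
S(-1) - 56 = 20/(-1) - 56 = 20*(-1) - 56 = -20 - 56 = -76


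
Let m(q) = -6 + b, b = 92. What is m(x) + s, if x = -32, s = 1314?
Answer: 1400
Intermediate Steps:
m(q) = 86 (m(q) = -6 + 92 = 86)
m(x) + s = 86 + 1314 = 1400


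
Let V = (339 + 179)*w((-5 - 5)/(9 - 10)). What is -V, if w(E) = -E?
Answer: 5180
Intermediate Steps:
V = -5180 (V = (339 + 179)*(-(-5 - 5)/(9 - 10)) = 518*(-(-10)/(-1)) = 518*(-(-10)*(-1)) = 518*(-1*10) = 518*(-10) = -5180)
-V = -1*(-5180) = 5180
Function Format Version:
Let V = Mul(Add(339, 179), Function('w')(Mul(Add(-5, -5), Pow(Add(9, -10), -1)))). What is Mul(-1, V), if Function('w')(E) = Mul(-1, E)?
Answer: 5180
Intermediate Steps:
V = -5180 (V = Mul(Add(339, 179), Mul(-1, Mul(Add(-5, -5), Pow(Add(9, -10), -1)))) = Mul(518, Mul(-1, Mul(-10, Pow(-1, -1)))) = Mul(518, Mul(-1, Mul(-10, -1))) = Mul(518, Mul(-1, 10)) = Mul(518, -10) = -5180)
Mul(-1, V) = Mul(-1, -5180) = 5180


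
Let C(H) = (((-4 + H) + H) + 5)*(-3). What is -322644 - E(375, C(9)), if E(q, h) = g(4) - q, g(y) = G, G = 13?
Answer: -322282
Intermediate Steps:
g(y) = 13
C(H) = -3 - 6*H (C(H) = ((-4 + 2*H) + 5)*(-3) = (1 + 2*H)*(-3) = -3 - 6*H)
E(q, h) = 13 - q
-322644 - E(375, C(9)) = -322644 - (13 - 1*375) = -322644 - (13 - 375) = -322644 - 1*(-362) = -322644 + 362 = -322282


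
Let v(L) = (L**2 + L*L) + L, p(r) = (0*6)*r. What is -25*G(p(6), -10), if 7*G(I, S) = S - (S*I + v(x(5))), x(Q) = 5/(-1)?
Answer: 1375/7 ≈ 196.43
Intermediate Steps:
x(Q) = -5 (x(Q) = 5*(-1) = -5)
p(r) = 0 (p(r) = 0*r = 0)
v(L) = L + 2*L**2 (v(L) = (L**2 + L**2) + L = 2*L**2 + L = L + 2*L**2)
G(I, S) = -45/7 + S/7 - I*S/7 (G(I, S) = (S - (S*I - 5*(1 + 2*(-5))))/7 = (S - (I*S - 5*(1 - 10)))/7 = (S - (I*S - 5*(-9)))/7 = (S - (I*S + 45))/7 = (S - (45 + I*S))/7 = (S + (-45 - I*S))/7 = (-45 + S - I*S)/7 = -45/7 + S/7 - I*S/7)
-25*G(p(6), -10) = -25*(-45/7 + (1/7)*(-10) - 1/7*0*(-10)) = -25*(-45/7 - 10/7 + 0) = -25*(-55/7) = 1375/7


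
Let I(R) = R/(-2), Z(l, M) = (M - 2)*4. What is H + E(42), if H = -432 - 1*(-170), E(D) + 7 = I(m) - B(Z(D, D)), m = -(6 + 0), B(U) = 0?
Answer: -266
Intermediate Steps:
Z(l, M) = -8 + 4*M (Z(l, M) = (-2 + M)*4 = -8 + 4*M)
m = -6 (m = -1*6 = -6)
I(R) = -R/2 (I(R) = R*(-½) = -R/2)
E(D) = -4 (E(D) = -7 + (-½*(-6) - 1*0) = -7 + (3 + 0) = -7 + 3 = -4)
H = -262 (H = -432 + 170 = -262)
H + E(42) = -262 - 4 = -266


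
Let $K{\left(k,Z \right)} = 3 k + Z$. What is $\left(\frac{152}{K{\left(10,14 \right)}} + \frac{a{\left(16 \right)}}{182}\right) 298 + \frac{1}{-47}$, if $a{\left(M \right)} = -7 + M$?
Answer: $\frac{49125044}{47047} \approx 1044.2$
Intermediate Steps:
$K{\left(k,Z \right)} = Z + 3 k$
$\left(\frac{152}{K{\left(10,14 \right)}} + \frac{a{\left(16 \right)}}{182}\right) 298 + \frac{1}{-47} = \left(\frac{152}{14 + 3 \cdot 10} + \frac{-7 + 16}{182}\right) 298 + \frac{1}{-47} = \left(\frac{152}{14 + 30} + 9 \cdot \frac{1}{182}\right) 298 - \frac{1}{47} = \left(\frac{152}{44} + \frac{9}{182}\right) 298 - \frac{1}{47} = \left(152 \cdot \frac{1}{44} + \frac{9}{182}\right) 298 - \frac{1}{47} = \left(\frac{38}{11} + \frac{9}{182}\right) 298 - \frac{1}{47} = \frac{7015}{2002} \cdot 298 - \frac{1}{47} = \frac{1045235}{1001} - \frac{1}{47} = \frac{49125044}{47047}$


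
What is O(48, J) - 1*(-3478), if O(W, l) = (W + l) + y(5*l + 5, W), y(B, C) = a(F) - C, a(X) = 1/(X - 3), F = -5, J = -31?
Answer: 27575/8 ≈ 3446.9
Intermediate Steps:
a(X) = 1/(-3 + X)
y(B, C) = -⅛ - C (y(B, C) = 1/(-3 - 5) - C = 1/(-8) - C = -⅛ - C)
O(W, l) = -⅛ + l (O(W, l) = (W + l) + (-⅛ - W) = -⅛ + l)
O(48, J) - 1*(-3478) = (-⅛ - 31) - 1*(-3478) = -249/8 + 3478 = 27575/8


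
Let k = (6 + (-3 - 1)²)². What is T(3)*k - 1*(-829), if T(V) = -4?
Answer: -1107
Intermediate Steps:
k = 484 (k = (6 + (-4)²)² = (6 + 16)² = 22² = 484)
T(3)*k - 1*(-829) = -4*484 - 1*(-829) = -1936 + 829 = -1107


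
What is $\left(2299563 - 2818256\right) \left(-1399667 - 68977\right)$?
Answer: $761775362292$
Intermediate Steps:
$\left(2299563 - 2818256\right) \left(-1399667 - 68977\right) = \left(-518693\right) \left(-1468644\right) = 761775362292$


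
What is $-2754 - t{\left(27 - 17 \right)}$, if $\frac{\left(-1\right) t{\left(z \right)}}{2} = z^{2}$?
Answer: $-2554$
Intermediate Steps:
$t{\left(z \right)} = - 2 z^{2}$
$-2754 - t{\left(27 - 17 \right)} = -2754 - - 2 \left(27 - 17\right)^{2} = -2754 - - 2 \cdot 10^{2} = -2754 - \left(-2\right) 100 = -2754 - -200 = -2754 + 200 = -2554$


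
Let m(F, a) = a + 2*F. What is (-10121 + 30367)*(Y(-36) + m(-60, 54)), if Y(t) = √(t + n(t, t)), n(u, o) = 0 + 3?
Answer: -1336236 + 20246*I*√33 ≈ -1.3362e+6 + 1.163e+5*I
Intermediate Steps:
n(u, o) = 3
Y(t) = √(3 + t) (Y(t) = √(t + 3) = √(3 + t))
(-10121 + 30367)*(Y(-36) + m(-60, 54)) = (-10121 + 30367)*(√(3 - 36) + (54 + 2*(-60))) = 20246*(√(-33) + (54 - 120)) = 20246*(I*√33 - 66) = 20246*(-66 + I*√33) = -1336236 + 20246*I*√33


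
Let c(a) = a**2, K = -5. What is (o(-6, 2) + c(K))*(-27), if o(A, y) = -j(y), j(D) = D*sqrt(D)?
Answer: -675 + 54*sqrt(2) ≈ -598.63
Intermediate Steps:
j(D) = D**(3/2)
o(A, y) = -y**(3/2)
(o(-6, 2) + c(K))*(-27) = (-2**(3/2) + (-5)**2)*(-27) = (-2*sqrt(2) + 25)*(-27) = (25 - 2*sqrt(2))*(-27) = -675 + 54*sqrt(2)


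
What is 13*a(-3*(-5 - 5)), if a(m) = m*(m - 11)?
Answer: 7410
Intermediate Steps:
a(m) = m*(-11 + m)
13*a(-3*(-5 - 5)) = 13*((-3*(-5 - 5))*(-11 - 3*(-5 - 5))) = 13*((-3*(-10))*(-11 - 3*(-10))) = 13*(30*(-11 + 30)) = 13*(30*19) = 13*570 = 7410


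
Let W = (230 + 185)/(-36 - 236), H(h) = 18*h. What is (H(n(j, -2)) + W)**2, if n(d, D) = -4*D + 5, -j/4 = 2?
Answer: 3998412289/73984 ≈ 54044.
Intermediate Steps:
j = -8 (j = -4*2 = -8)
n(d, D) = 5 - 4*D
W = -415/272 (W = 415/(-272) = 415*(-1/272) = -415/272 ≈ -1.5257)
(H(n(j, -2)) + W)**2 = (18*(5 - 4*(-2)) - 415/272)**2 = (18*(5 + 8) - 415/272)**2 = (18*13 - 415/272)**2 = (234 - 415/272)**2 = (63233/272)**2 = 3998412289/73984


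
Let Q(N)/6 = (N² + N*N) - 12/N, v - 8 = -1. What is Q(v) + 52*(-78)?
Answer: -24348/7 ≈ -3478.3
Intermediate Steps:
v = 7 (v = 8 - 1 = 7)
Q(N) = -72/N + 12*N² (Q(N) = 6*((N² + N*N) - 12/N) = 6*((N² + N²) - 12/N) = 6*(2*N² - 12/N) = 6*(-12/N + 2*N²) = -72/N + 12*N²)
Q(v) + 52*(-78) = 12*(-6 + 7³)/7 + 52*(-78) = 12*(⅐)*(-6 + 343) - 4056 = 12*(⅐)*337 - 4056 = 4044/7 - 4056 = -24348/7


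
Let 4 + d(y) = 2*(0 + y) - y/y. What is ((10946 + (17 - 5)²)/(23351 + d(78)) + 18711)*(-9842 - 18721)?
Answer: -2093463255626/3917 ≈ -5.3446e+8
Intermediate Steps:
d(y) = -5 + 2*y (d(y) = -4 + (2*(0 + y) - y/y) = -4 + (2*y - 1*1) = -4 + (2*y - 1) = -4 + (-1 + 2*y) = -5 + 2*y)
((10946 + (17 - 5)²)/(23351 + d(78)) + 18711)*(-9842 - 18721) = ((10946 + (17 - 5)²)/(23351 + (-5 + 2*78)) + 18711)*(-9842 - 18721) = ((10946 + 12²)/(23351 + (-5 + 156)) + 18711)*(-28563) = ((10946 + 144)/(23351 + 151) + 18711)*(-28563) = (11090/23502 + 18711)*(-28563) = (11090*(1/23502) + 18711)*(-28563) = (5545/11751 + 18711)*(-28563) = (219878506/11751)*(-28563) = -2093463255626/3917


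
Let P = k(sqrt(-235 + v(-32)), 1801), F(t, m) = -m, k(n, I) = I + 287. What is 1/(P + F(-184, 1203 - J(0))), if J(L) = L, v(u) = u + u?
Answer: 1/885 ≈ 0.0011299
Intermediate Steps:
v(u) = 2*u
k(n, I) = 287 + I
P = 2088 (P = 287 + 1801 = 2088)
1/(P + F(-184, 1203 - J(0))) = 1/(2088 - (1203 - 1*0)) = 1/(2088 - (1203 + 0)) = 1/(2088 - 1*1203) = 1/(2088 - 1203) = 1/885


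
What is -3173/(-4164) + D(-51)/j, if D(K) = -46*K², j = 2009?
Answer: -491831387/8365476 ≈ -58.793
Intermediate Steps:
-3173/(-4164) + D(-51)/j = -3173/(-4164) - 46*(-51)²/2009 = -3173*(-1/4164) - 46*2601*(1/2009) = 3173/4164 - 119646*1/2009 = 3173/4164 - 119646/2009 = -491831387/8365476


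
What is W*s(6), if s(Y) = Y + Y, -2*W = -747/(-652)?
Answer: -2241/326 ≈ -6.8742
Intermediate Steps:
W = -747/1304 (W = -(-747)/(2*(-652)) = -(-747)*(-1)/(2*652) = -½*747/652 = -747/1304 ≈ -0.57285)
s(Y) = 2*Y
W*s(6) = -747*6/652 = -747/1304*12 = -2241/326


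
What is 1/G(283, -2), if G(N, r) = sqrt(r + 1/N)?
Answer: -I*sqrt(159895)/565 ≈ -0.70773*I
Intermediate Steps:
1/G(283, -2) = 1/(sqrt(-2 + 1/283)) = 1/(sqrt(-565/283)) = 1/(I*sqrt(159895)/283) = -I*sqrt(159895)/565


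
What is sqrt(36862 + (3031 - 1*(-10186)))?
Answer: sqrt(50079) ≈ 223.78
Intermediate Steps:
sqrt(36862 + (3031 - 1*(-10186))) = sqrt(36862 + (3031 + 10186)) = sqrt(36862 + 13217) = sqrt(50079)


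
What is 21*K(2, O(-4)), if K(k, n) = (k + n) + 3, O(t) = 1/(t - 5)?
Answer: 308/3 ≈ 102.67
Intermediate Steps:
O(t) = 1/(-5 + t)
K(k, n) = 3 + k + n
21*K(2, O(-4)) = 21*(3 + 2 + 1/(-5 - 4)) = 21*(3 + 2 + 1/(-9)) = 21*(3 + 2 - ⅑) = 21*(44/9) = 308/3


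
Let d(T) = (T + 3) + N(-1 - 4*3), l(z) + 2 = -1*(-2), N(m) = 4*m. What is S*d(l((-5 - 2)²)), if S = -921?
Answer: 45129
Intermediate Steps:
l(z) = 0 (l(z) = -2 - 1*(-2) = -2 + 2 = 0)
d(T) = -49 + T (d(T) = (T + 3) + 4*(-1 - 4*3) = (3 + T) + 4*(-1 - 12) = (3 + T) + 4*(-13) = (3 + T) - 52 = -49 + T)
S*d(l((-5 - 2)²)) = -921*(-49 + 0) = -921*(-49) = 45129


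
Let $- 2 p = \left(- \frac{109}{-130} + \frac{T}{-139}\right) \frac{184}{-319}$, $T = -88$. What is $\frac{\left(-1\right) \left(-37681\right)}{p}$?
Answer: $\frac{108602859365}{1223186} \approx 88787.0$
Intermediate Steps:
$p = \frac{1223186}{2882165}$ ($p = - \frac{\left(- \frac{109}{-130} - \frac{88}{-139}\right) \frac{184}{-319}}{2} = - \frac{\left(\left(-109\right) \left(- \frac{1}{130}\right) - - \frac{88}{139}\right) 184 \left(- \frac{1}{319}\right)}{2} = - \frac{\left(\frac{109}{130} + \frac{88}{139}\right) \left(- \frac{184}{319}\right)}{2} = - \frac{\frac{26591}{18070} \left(- \frac{184}{319}\right)}{2} = \left(- \frac{1}{2}\right) \left(- \frac{2446372}{2882165}\right) = \frac{1223186}{2882165} \approx 0.4244$)
$\frac{\left(-1\right) \left(-37681\right)}{p} = \frac{\left(-1\right) \left(-37681\right)}{\frac{1223186}{2882165}} = 37681 \cdot \frac{2882165}{1223186} = \frac{108602859365}{1223186}$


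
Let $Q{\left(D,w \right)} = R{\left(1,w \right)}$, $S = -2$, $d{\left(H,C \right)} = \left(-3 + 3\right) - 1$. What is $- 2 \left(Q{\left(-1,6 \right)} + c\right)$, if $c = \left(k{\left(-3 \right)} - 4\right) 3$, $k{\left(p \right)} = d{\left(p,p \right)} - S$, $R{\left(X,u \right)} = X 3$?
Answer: $12$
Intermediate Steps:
$R{\left(X,u \right)} = 3 X$
$d{\left(H,C \right)} = -1$ ($d{\left(H,C \right)} = 0 - 1 = -1$)
$Q{\left(D,w \right)} = 3$ ($Q{\left(D,w \right)} = 3 \cdot 1 = 3$)
$k{\left(p \right)} = 1$ ($k{\left(p \right)} = -1 - -2 = -1 + 2 = 1$)
$c = -9$ ($c = \left(1 - 4\right) 3 = \left(-3\right) 3 = -9$)
$- 2 \left(Q{\left(-1,6 \right)} + c\right) = - 2 \left(3 - 9\right) = \left(-2\right) \left(-6\right) = 12$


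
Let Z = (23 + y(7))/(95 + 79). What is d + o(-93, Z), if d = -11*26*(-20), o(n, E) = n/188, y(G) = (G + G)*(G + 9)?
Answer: 1075267/188 ≈ 5719.5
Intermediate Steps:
y(G) = 2*G*(9 + G) (y(G) = (2*G)*(9 + G) = 2*G*(9 + G))
Z = 247/174 (Z = (23 + 2*7*(9 + 7))/(95 + 79) = (23 + 2*7*16)/174 = (23 + 224)*(1/174) = 247*(1/174) = 247/174 ≈ 1.4195)
o(n, E) = n/188 (o(n, E) = n*(1/188) = n/188)
d = 5720 (d = -286*(-20) = 5720)
d + o(-93, Z) = 5720 + (1/188)*(-93) = 5720 - 93/188 = 1075267/188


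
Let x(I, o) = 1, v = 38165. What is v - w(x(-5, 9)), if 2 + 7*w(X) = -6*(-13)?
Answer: 267079/7 ≈ 38154.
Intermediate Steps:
w(X) = 76/7 (w(X) = -2/7 + (-6*(-13))/7 = -2/7 + (1/7)*78 = -2/7 + 78/7 = 76/7)
v - w(x(-5, 9)) = 38165 - 1*76/7 = 38165 - 76/7 = 267079/7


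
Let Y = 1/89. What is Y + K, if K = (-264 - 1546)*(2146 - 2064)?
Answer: -13209379/89 ≈ -1.4842e+5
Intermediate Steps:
Y = 1/89 ≈ 0.011236
K = -148420 (K = -1810*82 = -148420)
Y + K = 1/89 - 148420 = -13209379/89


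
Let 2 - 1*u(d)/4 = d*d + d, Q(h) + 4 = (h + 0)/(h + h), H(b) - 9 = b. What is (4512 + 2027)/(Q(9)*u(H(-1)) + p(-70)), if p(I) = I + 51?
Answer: 6539/961 ≈ 6.8044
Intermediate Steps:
H(b) = 9 + b
p(I) = 51 + I
Q(h) = -7/2 (Q(h) = -4 + (h + 0)/(h + h) = -4 + h/((2*h)) = -4 + h*(1/(2*h)) = -4 + ½ = -7/2)
u(d) = 8 - 4*d - 4*d² (u(d) = 8 - 4*(d*d + d) = 8 - 4*(d² + d) = 8 - 4*(d + d²) = 8 + (-4*d - 4*d²) = 8 - 4*d - 4*d²)
(4512 + 2027)/(Q(9)*u(H(-1)) + p(-70)) = (4512 + 2027)/(-7*(8 - 4*(9 - 1) - 4*(9 - 1)²)/2 + (51 - 70)) = 6539/(-7*(8 - 4*8 - 4*8²)/2 - 19) = 6539/(-7*(8 - 32 - 4*64)/2 - 19) = 6539/(-7*(8 - 32 - 256)/2 - 19) = 6539/(-7/2*(-280) - 19) = 6539/(980 - 19) = 6539/961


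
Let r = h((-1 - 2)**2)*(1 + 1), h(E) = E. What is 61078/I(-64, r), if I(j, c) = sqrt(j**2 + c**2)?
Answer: 30539*sqrt(1105)/1105 ≈ 918.70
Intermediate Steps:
r = 18 (r = (-1 - 2)**2*(1 + 1) = (-3)**2*2 = 9*2 = 18)
I(j, c) = sqrt(c**2 + j**2)
61078/I(-64, r) = 61078/(sqrt(18**2 + (-64)**2)) = 61078/(sqrt(324 + 4096)) = 61078/(sqrt(4420)) = 61078/((2*sqrt(1105))) = 61078*(sqrt(1105)/2210) = 30539*sqrt(1105)/1105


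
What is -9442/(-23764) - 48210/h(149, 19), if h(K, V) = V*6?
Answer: -95382171/225758 ≈ -422.50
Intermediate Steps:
h(K, V) = 6*V
-9442/(-23764) - 48210/h(149, 19) = -9442/(-23764) - 48210/(6*19) = -9442*(-1/23764) - 48210/114 = 4721/11882 - 48210*1/114 = 4721/11882 - 8035/19 = -95382171/225758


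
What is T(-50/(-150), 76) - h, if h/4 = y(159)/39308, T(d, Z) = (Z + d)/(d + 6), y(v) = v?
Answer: 2247362/186713 ≈ 12.036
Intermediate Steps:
T(d, Z) = (Z + d)/(6 + d)
h = 159/9827 (h = 4*(159/39308) = 159/9827 ≈ 0.016180)
T(-50/(-150), 76) - h = (76 - 50/(-150))/(6 - 50/(-150)) - 1*159/9827 = (76 - 50*(-1/150))/(6 - 50*(-1/150)) - 159/9827 = (76 + ⅓)/(6 + ⅓) - 159/9827 = (229/3)/(19/3) - 159/9827 = (3/19)*(229/3) - 159/9827 = 229/19 - 159/9827 = 2247362/186713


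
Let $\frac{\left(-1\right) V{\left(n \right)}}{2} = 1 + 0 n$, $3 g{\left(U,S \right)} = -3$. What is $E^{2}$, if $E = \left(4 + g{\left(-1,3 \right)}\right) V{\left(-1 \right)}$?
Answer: $36$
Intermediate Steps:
$g{\left(U,S \right)} = -1$ ($g{\left(U,S \right)} = \frac{1}{3} \left(-3\right) = -1$)
$V{\left(n \right)} = -2$ ($V{\left(n \right)} = - 2 \left(1 + 0 n\right) = - 2 \left(1 + 0\right) = \left(-2\right) 1 = -2$)
$E = -6$ ($E = \left(4 - 1\right) \left(-2\right) = 3 \left(-2\right) = -6$)
$E^{2} = \left(-6\right)^{2} = 36$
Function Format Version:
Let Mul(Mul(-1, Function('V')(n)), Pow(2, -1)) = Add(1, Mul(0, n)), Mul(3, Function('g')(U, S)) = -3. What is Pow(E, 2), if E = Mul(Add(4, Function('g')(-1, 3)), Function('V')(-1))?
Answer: 36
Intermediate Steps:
Function('g')(U, S) = -1 (Function('g')(U, S) = Mul(Rational(1, 3), -3) = -1)
Function('V')(n) = -2 (Function('V')(n) = Mul(-2, Add(1, Mul(0, n))) = Mul(-2, Add(1, 0)) = Mul(-2, 1) = -2)
E = -6 (E = Mul(Add(4, -1), -2) = Mul(3, -2) = -6)
Pow(E, 2) = Pow(-6, 2) = 36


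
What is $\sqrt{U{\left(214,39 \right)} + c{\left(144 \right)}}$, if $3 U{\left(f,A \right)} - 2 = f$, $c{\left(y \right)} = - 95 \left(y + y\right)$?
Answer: $6 i \sqrt{758} \approx 165.19 i$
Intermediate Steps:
$c{\left(y \right)} = - 190 y$ ($c{\left(y \right)} = - 95 \cdot 2 y = - 190 y$)
$U{\left(f,A \right)} = \frac{2}{3} + \frac{f}{3}$
$\sqrt{U{\left(214,39 \right)} + c{\left(144 \right)}} = \sqrt{\left(\frac{2}{3} + \frac{1}{3} \cdot 214\right) - 27360} = \sqrt{\left(\frac{2}{3} + \frac{214}{3}\right) - 27360} = \sqrt{72 - 27360} = \sqrt{-27288} = 6 i \sqrt{758}$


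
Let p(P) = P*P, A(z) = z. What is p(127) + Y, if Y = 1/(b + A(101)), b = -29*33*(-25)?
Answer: 387515355/24026 ≈ 16129.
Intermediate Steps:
b = 23925 (b = -957*(-25) = 23925)
Y = 1/24026 (Y = 1/(23925 + 101) = 1/24026 ≈ 4.1622e-5)
p(P) = P**2
p(127) + Y = 127**2 + 1/24026 = 16129 + 1/24026 = 387515355/24026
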